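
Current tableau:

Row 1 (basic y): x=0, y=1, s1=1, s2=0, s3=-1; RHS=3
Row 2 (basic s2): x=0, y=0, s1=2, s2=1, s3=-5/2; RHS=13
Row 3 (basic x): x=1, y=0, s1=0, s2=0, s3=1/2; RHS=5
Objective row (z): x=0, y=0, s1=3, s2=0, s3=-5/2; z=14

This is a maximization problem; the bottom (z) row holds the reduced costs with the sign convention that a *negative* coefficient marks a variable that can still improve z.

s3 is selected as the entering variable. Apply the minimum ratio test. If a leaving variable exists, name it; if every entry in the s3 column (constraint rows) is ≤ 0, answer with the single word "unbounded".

x

Ratios: row 1 (y): entry -1 ≤ 0, skip; row 2 (s2): entry -5/2 ≤ 0, skip; row 3 (x): 5/(1/2) = 10.
Minimum ratio is in the x row, so x leaves.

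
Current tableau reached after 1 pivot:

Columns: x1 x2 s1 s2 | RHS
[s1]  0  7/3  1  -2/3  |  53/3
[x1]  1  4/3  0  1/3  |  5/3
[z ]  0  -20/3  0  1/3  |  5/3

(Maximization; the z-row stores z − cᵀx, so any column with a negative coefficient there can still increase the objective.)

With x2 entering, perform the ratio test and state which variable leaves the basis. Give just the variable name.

x1

Ratios: row 1 (s1): (53/3)/(7/3) = 53/7; row 2 (x1): (5/3)/(4/3) = 5/4.
Minimum ratio 5/4 is in the x1 row, so x1 leaves.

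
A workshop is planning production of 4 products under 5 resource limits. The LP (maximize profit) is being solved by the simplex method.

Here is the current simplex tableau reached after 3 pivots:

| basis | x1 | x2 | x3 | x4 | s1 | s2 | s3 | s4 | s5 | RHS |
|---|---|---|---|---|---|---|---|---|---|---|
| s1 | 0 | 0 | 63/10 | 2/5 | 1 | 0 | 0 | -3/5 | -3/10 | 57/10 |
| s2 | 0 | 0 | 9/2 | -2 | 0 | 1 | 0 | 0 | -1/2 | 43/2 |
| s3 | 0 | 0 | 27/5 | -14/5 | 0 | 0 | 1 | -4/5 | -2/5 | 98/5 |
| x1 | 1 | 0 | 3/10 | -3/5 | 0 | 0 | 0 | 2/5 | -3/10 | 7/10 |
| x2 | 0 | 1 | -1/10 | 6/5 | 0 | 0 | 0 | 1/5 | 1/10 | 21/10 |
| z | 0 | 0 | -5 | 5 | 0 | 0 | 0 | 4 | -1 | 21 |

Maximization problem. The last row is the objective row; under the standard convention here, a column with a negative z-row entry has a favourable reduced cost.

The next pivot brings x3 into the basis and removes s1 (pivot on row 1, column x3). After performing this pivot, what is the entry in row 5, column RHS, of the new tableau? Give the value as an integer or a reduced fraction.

Pivot element is row 1, column x3: 63/10.
Normalize row 1: new (row 1, RHS) = (57/10)/(63/10) = 19/21.
row 5 ← row 5 − (-1/10)·(new row 1): 21/10 − (-1/10)·(19/21) = 46/21.

46/21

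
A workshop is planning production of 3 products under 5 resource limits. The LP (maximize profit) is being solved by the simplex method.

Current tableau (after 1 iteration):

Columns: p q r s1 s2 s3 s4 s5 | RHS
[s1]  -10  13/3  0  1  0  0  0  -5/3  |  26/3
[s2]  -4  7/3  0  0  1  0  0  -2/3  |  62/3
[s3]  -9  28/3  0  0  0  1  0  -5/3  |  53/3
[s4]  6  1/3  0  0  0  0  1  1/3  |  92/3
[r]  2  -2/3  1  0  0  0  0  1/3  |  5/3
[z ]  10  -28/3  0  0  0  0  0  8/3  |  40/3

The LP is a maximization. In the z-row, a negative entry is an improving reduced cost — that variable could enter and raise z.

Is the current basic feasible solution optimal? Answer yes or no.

no

Column q has objective-row coefficient -28/3, which is negative; an improving pivot exists, so not yet optimal.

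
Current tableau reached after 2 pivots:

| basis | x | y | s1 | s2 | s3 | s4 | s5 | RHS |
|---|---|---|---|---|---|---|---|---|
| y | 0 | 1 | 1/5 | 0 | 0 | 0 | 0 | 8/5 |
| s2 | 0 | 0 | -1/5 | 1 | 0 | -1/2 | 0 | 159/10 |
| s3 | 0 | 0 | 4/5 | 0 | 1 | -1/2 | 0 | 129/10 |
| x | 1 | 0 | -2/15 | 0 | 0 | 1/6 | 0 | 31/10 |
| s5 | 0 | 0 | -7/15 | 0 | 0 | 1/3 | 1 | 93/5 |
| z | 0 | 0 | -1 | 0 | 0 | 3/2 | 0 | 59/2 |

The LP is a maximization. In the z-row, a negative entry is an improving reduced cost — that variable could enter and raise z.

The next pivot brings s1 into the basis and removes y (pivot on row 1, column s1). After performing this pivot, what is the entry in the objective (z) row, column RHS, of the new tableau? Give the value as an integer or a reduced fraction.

75/2

Pivot element is row 1, column s1: 1/5.
Normalize row 1: new (row 1, RHS) = (8/5)/(1/5) = 8.
z-row ← z-row − (-1)·(new row 1): 59/2 − (-1)·8 = 75/2.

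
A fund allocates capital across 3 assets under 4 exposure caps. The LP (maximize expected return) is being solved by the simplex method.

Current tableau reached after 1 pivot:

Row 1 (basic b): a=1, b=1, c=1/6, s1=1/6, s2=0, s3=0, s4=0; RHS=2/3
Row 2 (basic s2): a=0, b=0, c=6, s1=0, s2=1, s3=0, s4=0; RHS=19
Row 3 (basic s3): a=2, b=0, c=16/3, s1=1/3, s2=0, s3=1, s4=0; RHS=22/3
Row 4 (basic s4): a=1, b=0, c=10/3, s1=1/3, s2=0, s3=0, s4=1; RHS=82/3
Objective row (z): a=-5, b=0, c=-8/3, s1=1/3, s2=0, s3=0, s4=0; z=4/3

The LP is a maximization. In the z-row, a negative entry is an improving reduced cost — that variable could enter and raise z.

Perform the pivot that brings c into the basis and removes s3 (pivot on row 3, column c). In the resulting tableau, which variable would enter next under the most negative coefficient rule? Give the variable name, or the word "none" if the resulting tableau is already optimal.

Pivot element 16/3. New z-row = old z-row − (-8/3)·(row 3/(16/3)).
Updated z-row coefficients: a: -4, b: 0, c: 0, s1: 1/2, s2: 0, s3: 1/2, s4: 0.
The most negative is -4 in column a, so a would enter next.

a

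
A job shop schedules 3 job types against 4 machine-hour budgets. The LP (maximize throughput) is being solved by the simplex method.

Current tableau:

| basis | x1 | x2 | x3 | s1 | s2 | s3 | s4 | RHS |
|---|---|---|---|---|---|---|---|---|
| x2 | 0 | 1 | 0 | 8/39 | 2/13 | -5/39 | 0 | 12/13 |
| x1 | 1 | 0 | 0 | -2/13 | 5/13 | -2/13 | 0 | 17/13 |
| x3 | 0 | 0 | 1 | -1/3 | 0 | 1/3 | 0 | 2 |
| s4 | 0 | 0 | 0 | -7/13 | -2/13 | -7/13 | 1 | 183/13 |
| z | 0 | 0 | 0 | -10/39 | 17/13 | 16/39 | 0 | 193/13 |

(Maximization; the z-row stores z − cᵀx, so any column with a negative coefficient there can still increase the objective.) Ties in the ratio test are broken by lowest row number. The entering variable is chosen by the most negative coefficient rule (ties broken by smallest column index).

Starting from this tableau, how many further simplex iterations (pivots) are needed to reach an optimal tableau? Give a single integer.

1

pivot: s1 in, x2 out → z = 16
No improving column remains; optimal.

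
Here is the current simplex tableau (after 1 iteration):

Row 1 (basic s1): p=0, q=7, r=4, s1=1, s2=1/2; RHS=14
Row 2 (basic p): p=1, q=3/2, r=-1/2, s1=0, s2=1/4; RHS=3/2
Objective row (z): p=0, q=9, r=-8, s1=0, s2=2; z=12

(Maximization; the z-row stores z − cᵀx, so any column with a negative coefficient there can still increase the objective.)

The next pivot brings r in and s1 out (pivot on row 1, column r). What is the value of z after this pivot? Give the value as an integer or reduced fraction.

Minimum ratio for r: 14/4 = 7/2.
z changes by −(z-row coeff of r)·ratio = −(-8)·(7/2) = 28.
New z = 12 + 28 = 40.

40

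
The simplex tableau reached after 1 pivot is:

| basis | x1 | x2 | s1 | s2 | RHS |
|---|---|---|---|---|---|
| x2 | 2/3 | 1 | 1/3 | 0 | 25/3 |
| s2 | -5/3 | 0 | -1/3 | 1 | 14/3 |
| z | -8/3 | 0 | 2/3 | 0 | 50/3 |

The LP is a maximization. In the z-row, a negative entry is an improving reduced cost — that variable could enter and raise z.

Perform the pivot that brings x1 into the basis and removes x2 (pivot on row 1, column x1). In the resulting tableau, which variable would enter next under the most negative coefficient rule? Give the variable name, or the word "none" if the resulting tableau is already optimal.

none

Pivot element 2/3. New z-row = old z-row − (-8/3)·(row 1/(2/3)).
Updated z-row coefficients: x1: 0, x2: 4, s1: 2, s2: 0.
No coefficient is strictly negative; the tableau after this pivot is optimal.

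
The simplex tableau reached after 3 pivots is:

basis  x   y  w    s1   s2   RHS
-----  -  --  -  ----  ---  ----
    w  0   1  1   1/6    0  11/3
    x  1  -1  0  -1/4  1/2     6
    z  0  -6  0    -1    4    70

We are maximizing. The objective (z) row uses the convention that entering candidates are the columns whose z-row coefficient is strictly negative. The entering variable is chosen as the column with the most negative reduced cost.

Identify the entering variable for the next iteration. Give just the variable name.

y

Objective-row coefficients: x: 0, y: -6, w: 0, s1: -1, s2: 4.
The most negative is -6 in column y, so y enters.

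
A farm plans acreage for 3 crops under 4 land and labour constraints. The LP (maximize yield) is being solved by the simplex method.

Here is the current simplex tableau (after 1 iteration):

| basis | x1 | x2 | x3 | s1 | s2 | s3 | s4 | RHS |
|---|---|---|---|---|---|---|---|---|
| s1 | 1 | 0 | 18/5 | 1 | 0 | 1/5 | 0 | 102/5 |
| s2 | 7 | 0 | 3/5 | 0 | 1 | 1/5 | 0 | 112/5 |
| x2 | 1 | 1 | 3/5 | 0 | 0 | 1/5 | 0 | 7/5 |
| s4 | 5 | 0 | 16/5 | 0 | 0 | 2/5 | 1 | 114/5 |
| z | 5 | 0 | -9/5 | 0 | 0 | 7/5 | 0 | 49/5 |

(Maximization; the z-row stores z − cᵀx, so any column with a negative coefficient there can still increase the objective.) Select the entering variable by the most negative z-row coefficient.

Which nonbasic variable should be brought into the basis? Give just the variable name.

Objective-row coefficients: x1: 5, x2: 0, x3: -9/5, s1: 0, s2: 0, s3: 7/5, s4: 0.
The most negative is -9/5 in column x3, so x3 enters.

x3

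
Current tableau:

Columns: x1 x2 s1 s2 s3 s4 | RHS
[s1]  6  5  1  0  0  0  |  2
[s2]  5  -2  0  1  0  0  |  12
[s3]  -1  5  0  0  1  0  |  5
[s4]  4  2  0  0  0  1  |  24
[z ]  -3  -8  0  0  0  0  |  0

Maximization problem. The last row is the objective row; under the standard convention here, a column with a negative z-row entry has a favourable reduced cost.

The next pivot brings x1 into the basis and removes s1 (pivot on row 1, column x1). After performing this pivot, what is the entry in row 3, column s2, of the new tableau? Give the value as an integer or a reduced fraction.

0

Pivot element is row 1, column x1: 6.
Normalize row 1: new (row 1, s2) = 0/6 = 0.
row 3 ← row 3 − (-1)·(new row 1): 0 − (-1)·0 = 0.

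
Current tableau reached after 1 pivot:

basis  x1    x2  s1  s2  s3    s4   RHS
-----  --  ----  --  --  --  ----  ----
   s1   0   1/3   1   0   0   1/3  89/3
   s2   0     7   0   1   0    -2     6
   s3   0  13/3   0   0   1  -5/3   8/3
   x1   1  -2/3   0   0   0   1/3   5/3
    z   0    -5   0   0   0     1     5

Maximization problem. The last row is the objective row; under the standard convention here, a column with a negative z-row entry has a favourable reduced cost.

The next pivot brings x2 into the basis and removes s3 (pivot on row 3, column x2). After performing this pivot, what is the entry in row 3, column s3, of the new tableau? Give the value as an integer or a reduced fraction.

Pivot element is row 3, column x2: 13/3.
Normalize row 3: new (row 3, s3) = 1/(13/3) = 3/13.
Row 3 is the pivot row, so the entry is 3/13.

3/13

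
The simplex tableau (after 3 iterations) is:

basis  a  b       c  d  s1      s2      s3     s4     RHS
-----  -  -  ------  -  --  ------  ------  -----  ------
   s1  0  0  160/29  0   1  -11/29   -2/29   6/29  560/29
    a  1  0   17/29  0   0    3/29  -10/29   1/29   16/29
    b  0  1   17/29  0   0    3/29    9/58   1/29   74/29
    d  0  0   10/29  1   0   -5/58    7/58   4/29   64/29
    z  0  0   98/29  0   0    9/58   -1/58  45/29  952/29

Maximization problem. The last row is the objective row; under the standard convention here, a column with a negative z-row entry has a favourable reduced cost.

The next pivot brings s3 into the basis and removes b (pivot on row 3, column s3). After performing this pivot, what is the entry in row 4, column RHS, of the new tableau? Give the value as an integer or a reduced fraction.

Pivot element is row 3, column s3: 9/58.
Normalize row 3: new (row 3, RHS) = (74/29)/(9/58) = 148/9.
row 4 ← row 4 − (7/58)·(new row 3): 64/29 − (7/58)·(148/9) = 2/9.

2/9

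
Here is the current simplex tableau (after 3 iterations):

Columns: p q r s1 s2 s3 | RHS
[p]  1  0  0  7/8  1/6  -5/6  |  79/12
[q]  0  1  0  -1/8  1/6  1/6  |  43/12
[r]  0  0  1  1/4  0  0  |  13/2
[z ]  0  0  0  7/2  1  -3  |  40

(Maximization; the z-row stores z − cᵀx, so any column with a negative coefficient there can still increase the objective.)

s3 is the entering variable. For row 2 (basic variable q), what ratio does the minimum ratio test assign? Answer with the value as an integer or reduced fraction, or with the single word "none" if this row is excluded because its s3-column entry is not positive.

Ratio = RHS / (s3 entry) = (43/12) / (1/6) = 43/2.

43/2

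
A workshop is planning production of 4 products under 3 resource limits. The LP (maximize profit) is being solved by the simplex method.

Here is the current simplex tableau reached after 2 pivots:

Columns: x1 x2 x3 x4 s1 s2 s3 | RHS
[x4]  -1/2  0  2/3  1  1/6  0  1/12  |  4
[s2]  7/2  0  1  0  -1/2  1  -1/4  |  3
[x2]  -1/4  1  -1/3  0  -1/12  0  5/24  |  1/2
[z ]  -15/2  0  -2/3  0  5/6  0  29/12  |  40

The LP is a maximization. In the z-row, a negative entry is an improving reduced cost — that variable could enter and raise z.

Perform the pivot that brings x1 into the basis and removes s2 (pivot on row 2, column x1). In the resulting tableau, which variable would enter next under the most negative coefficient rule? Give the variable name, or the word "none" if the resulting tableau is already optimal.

Pivot element 7/2. New z-row = old z-row − (-15/2)·(row 2/(7/2)).
Updated z-row coefficients: x1: 0, x2: 0, x3: 31/21, x4: 0, s1: -5/21, s2: 15/7, s3: 79/42.
The most negative is -5/21 in column s1, so s1 would enter next.

s1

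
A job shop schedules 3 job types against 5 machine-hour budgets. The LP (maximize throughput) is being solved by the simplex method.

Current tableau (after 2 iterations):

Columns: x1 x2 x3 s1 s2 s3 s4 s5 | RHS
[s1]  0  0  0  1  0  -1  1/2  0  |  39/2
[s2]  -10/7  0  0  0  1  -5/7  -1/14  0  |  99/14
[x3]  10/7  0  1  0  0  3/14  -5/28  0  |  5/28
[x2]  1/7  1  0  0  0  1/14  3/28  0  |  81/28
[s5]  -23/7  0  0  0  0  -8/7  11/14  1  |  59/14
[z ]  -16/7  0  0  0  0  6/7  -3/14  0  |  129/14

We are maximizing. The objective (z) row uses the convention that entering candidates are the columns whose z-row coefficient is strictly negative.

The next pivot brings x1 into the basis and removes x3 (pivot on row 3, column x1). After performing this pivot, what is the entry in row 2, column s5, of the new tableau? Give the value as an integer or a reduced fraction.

Pivot element is row 3, column x1: 10/7.
Normalize row 3: new (row 3, s5) = 0/(10/7) = 0.
row 2 ← row 2 − (-10/7)·(new row 3): 0 − (-10/7)·0 = 0.

0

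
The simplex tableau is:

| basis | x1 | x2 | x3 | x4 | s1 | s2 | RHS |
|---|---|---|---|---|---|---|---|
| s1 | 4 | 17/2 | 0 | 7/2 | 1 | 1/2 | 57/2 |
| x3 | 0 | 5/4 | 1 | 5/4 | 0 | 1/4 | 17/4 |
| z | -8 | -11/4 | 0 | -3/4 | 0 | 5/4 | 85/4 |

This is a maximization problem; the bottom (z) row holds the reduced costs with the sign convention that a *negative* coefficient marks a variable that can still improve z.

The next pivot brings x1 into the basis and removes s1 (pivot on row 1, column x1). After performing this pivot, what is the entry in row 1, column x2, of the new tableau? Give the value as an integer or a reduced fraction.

Pivot element is row 1, column x1: 4.
Normalize row 1: new (row 1, x2) = (17/2)/4 = 17/8.
Row 1 is the pivot row, so the entry is 17/8.

17/8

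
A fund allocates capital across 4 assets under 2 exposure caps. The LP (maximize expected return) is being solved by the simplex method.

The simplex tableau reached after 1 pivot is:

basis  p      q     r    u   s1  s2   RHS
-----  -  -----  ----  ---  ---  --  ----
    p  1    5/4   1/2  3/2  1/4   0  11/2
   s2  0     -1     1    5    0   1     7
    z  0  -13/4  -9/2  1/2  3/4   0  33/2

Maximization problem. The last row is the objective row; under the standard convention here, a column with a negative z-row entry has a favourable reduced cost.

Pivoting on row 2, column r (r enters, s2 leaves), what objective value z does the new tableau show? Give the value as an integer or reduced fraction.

48

Minimum ratio for r: 7/1 = 7.
z changes by −(z-row coeff of r)·ratio = −(-9/2)·7 = 63/2.
New z = 33/2 + (63/2) = 48.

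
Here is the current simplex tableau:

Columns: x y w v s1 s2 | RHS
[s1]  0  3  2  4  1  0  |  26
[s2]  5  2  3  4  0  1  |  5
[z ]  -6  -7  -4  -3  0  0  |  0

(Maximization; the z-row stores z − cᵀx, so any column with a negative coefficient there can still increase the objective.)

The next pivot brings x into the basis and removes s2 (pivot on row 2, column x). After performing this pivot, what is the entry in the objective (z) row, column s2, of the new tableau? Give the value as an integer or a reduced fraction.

Pivot element is row 2, column x: 5.
Normalize row 2: new (row 2, s2) = 1/5 = 1/5.
z-row ← z-row − (-6)·(new row 2): 0 − (-6)·(1/5) = 6/5.

6/5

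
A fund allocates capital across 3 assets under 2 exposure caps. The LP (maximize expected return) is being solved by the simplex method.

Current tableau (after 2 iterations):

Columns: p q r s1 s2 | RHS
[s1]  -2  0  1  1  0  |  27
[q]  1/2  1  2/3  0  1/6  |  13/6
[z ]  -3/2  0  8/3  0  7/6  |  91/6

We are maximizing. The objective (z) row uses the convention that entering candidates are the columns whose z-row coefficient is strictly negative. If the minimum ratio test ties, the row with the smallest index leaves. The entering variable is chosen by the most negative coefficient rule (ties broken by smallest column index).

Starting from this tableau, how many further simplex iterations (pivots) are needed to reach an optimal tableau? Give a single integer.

pivot: p in, q out → z = 65/3
No improving column remains; optimal.

1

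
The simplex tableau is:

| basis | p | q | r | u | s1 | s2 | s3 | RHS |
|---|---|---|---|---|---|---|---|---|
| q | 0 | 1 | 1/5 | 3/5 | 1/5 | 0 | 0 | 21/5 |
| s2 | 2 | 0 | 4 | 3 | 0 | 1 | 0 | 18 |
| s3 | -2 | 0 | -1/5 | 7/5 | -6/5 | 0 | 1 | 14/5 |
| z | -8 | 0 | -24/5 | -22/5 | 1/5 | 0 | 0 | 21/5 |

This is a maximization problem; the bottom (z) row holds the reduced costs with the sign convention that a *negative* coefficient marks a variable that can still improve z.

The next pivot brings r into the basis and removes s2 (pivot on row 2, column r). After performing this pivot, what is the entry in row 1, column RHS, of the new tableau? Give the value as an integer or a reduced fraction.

Pivot element is row 2, column r: 4.
Normalize row 2: new (row 2, RHS) = 18/4 = 9/2.
row 1 ← row 1 − (1/5)·(new row 2): 21/5 − (1/5)·(9/2) = 33/10.

33/10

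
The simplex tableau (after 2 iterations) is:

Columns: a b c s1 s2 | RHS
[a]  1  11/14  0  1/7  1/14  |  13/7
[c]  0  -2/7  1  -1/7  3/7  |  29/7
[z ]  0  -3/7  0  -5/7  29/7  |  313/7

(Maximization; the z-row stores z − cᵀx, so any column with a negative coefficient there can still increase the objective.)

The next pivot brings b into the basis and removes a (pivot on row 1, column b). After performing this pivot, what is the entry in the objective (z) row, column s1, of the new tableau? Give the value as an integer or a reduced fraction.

-7/11

Pivot element is row 1, column b: 11/14.
Normalize row 1: new (row 1, s1) = (1/7)/(11/14) = 2/11.
z-row ← z-row − (-3/7)·(new row 1): -5/7 − (-3/7)·(2/11) = -7/11.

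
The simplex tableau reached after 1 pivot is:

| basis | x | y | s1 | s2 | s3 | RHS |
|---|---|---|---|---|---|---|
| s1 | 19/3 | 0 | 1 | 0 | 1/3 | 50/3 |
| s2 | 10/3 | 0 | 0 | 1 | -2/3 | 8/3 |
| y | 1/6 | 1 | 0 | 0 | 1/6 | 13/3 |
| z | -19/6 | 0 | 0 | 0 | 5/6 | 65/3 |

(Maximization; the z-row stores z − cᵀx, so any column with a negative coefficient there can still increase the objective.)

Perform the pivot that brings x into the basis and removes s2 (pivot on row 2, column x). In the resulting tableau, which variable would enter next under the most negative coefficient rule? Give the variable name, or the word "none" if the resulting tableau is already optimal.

Pivot element 10/3. New z-row = old z-row − (-19/6)·(row 2/(10/3)).
Updated z-row coefficients: x: 0, y: 0, s1: 0, s2: 19/20, s3: 1/5.
No coefficient is strictly negative; the tableau after this pivot is optimal.

none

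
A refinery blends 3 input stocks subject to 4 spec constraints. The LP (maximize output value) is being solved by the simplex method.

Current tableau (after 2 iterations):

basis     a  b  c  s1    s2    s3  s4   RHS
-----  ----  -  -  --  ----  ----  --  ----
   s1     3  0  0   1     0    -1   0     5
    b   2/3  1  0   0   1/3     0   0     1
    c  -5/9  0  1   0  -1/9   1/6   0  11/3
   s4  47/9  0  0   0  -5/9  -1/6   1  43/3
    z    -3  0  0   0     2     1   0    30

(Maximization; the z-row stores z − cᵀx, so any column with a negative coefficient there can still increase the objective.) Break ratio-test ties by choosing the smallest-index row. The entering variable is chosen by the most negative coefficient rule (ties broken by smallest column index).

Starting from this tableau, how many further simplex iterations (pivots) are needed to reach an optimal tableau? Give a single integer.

1

pivot: a in, b out → z = 69/2
No improving column remains; optimal.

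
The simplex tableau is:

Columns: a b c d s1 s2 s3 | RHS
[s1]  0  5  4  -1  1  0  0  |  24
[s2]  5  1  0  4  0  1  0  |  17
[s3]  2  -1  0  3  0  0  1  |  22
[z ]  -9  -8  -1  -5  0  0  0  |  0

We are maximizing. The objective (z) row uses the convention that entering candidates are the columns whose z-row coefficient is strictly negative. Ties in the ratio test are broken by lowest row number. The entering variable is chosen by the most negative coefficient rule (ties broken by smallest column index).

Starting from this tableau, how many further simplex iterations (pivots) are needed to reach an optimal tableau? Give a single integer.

pivot: a in, s2 out → z = 153/5
pivot: b in, s1 out → z = 1509/25
No improving column remains; optimal.

2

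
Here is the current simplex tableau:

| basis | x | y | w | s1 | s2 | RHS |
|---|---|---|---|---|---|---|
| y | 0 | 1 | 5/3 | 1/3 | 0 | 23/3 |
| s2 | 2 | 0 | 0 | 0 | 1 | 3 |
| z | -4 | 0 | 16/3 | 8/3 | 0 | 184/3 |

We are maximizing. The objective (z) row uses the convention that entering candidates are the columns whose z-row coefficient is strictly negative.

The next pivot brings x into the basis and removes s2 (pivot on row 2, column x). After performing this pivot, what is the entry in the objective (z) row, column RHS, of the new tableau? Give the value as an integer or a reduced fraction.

202/3

Pivot element is row 2, column x: 2.
Normalize row 2: new (row 2, RHS) = 3/2 = 3/2.
z-row ← z-row − (-4)·(new row 2): 184/3 − (-4)·(3/2) = 202/3.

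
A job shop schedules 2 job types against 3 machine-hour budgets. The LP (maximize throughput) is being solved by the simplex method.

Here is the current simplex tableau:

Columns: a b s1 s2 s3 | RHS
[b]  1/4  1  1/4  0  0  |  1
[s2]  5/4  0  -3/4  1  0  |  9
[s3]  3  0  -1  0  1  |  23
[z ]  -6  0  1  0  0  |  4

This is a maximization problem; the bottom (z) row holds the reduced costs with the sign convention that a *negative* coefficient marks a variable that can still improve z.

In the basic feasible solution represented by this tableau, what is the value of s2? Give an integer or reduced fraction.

9

s2 is basic (row 2); its value is the RHS of that row: 9.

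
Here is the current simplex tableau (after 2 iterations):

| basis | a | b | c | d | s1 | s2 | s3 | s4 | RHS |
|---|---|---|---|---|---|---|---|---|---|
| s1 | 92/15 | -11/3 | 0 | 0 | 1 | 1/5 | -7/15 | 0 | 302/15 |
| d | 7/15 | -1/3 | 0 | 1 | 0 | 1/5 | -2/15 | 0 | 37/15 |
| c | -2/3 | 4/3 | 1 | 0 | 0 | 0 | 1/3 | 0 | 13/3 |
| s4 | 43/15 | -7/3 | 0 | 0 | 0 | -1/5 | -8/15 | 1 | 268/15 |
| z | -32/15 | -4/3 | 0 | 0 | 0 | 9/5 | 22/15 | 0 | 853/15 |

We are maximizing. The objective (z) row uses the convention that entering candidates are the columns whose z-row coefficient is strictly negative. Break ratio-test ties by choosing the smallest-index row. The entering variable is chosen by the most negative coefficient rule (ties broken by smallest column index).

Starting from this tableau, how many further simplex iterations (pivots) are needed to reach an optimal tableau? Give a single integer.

2

pivot: a in, s1 out → z = 1469/23
pivot: b in, c out → z = 3529/43
No improving column remains; optimal.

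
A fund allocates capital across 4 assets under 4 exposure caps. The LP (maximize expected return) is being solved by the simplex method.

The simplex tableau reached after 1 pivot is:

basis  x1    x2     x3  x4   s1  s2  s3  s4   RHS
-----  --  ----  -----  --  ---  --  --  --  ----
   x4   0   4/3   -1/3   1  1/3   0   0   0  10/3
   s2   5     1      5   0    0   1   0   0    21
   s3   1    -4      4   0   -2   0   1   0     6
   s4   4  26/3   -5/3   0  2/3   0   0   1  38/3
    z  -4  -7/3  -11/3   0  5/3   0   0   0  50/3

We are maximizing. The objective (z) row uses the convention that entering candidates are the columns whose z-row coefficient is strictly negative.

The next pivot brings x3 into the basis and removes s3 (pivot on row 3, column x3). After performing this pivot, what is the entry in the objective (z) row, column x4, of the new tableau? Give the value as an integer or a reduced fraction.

0

Pivot element is row 3, column x3: 4.
Normalize row 3: new (row 3, x4) = 0/4 = 0.
z-row ← z-row − (-11/3)·(new row 3): 0 − (-11/3)·0 = 0.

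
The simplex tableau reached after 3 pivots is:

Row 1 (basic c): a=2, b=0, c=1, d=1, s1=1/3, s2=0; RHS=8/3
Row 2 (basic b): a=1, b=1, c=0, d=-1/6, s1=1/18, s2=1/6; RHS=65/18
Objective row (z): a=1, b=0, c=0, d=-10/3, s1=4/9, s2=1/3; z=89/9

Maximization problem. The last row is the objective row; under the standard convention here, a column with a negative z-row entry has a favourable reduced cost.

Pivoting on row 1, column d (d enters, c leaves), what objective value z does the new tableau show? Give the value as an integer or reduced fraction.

Minimum ratio for d: (8/3)/1 = 8/3.
z changes by −(z-row coeff of d)·ratio = −(-10/3)·(8/3) = 80/9.
New z = 89/9 + (80/9) = 169/9.

169/9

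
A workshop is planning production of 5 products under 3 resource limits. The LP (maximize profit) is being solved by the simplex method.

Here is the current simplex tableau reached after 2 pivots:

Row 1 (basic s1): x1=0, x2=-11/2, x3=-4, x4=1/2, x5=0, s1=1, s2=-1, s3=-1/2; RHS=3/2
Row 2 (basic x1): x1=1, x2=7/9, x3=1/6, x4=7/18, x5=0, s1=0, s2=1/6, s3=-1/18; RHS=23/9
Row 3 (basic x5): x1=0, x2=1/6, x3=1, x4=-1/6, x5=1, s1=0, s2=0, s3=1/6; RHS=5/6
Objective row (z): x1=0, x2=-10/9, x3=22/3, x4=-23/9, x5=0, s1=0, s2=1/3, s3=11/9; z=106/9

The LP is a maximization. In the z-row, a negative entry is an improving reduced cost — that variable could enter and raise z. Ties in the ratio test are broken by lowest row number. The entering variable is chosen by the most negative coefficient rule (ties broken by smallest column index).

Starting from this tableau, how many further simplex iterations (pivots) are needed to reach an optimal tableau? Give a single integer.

2

pivot: x4 in, s1 out → z = 175/9
pivot: x2 in, x1 out → z = 2500/91
No improving column remains; optimal.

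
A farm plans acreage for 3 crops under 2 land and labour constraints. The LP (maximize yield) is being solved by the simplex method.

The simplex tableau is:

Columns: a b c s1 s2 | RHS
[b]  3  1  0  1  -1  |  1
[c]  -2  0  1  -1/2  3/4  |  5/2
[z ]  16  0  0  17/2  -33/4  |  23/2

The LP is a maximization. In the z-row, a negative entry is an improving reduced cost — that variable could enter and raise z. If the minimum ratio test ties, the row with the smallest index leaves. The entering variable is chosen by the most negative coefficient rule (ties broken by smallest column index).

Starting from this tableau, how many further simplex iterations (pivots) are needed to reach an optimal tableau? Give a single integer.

pivot: s2 in, c out → z = 39
pivot: a in, b out → z = 117
No improving column remains; optimal.

2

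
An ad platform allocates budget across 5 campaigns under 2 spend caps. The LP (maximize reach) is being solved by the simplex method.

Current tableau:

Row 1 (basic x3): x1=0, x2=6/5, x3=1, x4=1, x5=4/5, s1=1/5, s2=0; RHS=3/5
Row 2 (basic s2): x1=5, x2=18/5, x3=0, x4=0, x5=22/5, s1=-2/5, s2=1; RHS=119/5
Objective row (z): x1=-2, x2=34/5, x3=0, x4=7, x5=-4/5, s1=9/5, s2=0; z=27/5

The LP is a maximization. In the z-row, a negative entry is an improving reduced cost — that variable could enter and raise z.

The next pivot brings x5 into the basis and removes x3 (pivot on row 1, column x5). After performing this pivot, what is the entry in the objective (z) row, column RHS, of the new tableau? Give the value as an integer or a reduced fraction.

Pivot element is row 1, column x5: 4/5.
Normalize row 1: new (row 1, RHS) = (3/5)/(4/5) = 3/4.
z-row ← z-row − (-4/5)·(new row 1): 27/5 − (-4/5)·(3/4) = 6.

6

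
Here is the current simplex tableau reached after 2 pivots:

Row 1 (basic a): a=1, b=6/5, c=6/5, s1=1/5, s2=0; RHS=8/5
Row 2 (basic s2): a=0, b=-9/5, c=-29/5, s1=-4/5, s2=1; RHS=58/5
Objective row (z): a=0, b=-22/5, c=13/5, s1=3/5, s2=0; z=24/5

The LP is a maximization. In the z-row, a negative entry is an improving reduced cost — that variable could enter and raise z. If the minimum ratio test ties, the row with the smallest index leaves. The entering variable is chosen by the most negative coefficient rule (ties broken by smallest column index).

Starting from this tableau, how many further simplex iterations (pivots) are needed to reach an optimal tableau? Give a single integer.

pivot: b in, a out → z = 32/3
No improving column remains; optimal.

1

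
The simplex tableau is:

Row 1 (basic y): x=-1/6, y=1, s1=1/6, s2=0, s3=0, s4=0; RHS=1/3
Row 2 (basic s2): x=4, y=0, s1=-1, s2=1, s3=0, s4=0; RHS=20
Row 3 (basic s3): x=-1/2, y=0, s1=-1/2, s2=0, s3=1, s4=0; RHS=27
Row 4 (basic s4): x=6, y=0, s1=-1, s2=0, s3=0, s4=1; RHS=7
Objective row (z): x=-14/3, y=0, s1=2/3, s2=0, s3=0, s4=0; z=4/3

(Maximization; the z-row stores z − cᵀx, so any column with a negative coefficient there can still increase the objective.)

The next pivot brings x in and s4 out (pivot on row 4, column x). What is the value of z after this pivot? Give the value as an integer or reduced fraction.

61/9

Minimum ratio for x: 7/6 = 7/6.
z changes by −(z-row coeff of x)·ratio = −(-14/3)·(7/6) = 49/9.
New z = 4/3 + (49/9) = 61/9.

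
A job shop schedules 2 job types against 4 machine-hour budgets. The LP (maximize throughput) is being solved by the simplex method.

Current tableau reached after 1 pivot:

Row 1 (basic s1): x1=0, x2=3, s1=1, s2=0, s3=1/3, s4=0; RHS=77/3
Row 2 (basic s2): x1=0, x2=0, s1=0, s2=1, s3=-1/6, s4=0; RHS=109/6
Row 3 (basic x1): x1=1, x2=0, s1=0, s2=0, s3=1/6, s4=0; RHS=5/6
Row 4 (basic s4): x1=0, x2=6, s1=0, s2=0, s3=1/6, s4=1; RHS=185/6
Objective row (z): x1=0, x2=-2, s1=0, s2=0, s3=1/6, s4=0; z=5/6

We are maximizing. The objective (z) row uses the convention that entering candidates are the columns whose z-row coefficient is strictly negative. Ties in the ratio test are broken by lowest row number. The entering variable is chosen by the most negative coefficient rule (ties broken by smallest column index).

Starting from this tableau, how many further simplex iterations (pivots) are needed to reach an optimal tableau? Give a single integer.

pivot: x2 in, s4 out → z = 100/9
No improving column remains; optimal.

1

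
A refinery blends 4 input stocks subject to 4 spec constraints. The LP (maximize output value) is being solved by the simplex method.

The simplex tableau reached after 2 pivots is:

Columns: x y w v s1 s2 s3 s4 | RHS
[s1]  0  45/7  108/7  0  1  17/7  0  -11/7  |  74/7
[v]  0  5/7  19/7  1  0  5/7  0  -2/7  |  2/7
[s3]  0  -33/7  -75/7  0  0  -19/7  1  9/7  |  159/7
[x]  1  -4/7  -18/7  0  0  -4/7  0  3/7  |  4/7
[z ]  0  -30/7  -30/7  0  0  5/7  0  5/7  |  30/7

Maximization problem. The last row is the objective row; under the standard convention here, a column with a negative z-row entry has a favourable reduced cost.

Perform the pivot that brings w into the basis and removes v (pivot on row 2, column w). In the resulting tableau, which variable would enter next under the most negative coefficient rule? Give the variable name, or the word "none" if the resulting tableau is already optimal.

y

Pivot element 19/7. New z-row = old z-row − (-30/7)·(row 2/(19/7)).
Updated z-row coefficients: x: 0, y: -60/19, w: 0, v: 30/19, s1: 0, s2: 35/19, s3: 0, s4: 5/19.
The most negative is -60/19 in column y, so y would enter next.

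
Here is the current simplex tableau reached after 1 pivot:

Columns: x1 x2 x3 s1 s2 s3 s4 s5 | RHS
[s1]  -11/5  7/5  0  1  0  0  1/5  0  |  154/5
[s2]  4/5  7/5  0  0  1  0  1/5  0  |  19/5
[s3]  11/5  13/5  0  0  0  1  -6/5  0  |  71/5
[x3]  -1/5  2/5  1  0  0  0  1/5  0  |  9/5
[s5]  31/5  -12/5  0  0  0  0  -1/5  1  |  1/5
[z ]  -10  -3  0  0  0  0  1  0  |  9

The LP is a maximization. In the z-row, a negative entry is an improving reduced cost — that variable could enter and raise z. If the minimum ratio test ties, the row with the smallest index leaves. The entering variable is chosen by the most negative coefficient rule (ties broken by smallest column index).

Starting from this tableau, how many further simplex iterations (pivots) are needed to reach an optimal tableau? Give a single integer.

pivot: x1 in, s5 out → z = 289/31
pivot: x2 in, s2 out → z = 1298/53
No improving column remains; optimal.

2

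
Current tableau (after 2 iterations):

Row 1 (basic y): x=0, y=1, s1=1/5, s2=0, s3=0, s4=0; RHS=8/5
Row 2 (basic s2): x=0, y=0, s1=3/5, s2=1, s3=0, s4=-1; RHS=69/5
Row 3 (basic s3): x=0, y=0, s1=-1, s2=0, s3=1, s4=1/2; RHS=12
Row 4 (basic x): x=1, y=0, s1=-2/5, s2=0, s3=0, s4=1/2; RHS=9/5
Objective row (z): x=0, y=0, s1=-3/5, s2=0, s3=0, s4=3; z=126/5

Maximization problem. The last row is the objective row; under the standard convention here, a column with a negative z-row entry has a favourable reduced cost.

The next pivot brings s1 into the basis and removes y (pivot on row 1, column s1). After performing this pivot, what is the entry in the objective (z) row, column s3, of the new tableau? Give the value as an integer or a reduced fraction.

0

Pivot element is row 1, column s1: 1/5.
Normalize row 1: new (row 1, s3) = 0/(1/5) = 0.
z-row ← z-row − (-3/5)·(new row 1): 0 − (-3/5)·0 = 0.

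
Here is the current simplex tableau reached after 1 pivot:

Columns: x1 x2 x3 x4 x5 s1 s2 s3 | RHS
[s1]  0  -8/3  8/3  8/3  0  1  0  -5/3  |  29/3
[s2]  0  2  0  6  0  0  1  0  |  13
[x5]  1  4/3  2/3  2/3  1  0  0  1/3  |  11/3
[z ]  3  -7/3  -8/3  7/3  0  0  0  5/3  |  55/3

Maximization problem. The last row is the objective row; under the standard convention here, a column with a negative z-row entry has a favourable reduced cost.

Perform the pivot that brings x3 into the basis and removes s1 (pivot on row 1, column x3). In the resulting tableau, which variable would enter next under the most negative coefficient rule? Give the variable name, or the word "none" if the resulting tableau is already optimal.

x2

Pivot element 8/3. New z-row = old z-row − (-8/3)·(row 1/(8/3)).
Updated z-row coefficients: x1: 3, x2: -5, x3: 0, x4: 5, x5: 0, s1: 1, s2: 0, s3: 0.
The most negative is -5 in column x2, so x2 would enter next.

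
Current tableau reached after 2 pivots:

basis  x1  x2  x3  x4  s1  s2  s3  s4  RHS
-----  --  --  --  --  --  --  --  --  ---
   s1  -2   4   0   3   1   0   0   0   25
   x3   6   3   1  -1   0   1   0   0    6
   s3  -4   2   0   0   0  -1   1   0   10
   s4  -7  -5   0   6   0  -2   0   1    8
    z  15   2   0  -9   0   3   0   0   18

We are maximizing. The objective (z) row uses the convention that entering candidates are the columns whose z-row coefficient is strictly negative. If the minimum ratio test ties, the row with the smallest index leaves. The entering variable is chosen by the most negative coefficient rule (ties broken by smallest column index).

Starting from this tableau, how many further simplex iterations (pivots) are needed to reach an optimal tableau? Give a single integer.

pivot: x4 in, s4 out → z = 30
pivot: x2 in, s1 out → z = 621/13
No improving column remains; optimal.

2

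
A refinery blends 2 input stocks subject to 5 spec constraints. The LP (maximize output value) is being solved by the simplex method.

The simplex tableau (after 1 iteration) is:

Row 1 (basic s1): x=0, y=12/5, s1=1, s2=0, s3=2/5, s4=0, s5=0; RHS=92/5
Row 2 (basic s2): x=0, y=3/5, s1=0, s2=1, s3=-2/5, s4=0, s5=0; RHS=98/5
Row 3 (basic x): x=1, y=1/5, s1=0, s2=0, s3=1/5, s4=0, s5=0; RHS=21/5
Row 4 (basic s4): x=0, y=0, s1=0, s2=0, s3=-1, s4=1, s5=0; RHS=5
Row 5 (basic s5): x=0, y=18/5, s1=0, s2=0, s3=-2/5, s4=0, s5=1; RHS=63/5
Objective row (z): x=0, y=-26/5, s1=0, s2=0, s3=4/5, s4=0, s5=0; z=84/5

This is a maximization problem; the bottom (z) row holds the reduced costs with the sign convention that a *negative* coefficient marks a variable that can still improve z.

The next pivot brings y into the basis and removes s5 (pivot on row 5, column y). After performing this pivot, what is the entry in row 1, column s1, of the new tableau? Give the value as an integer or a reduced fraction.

1

Pivot element is row 5, column y: 18/5.
Normalize row 5: new (row 5, s1) = 0/(18/5) = 0.
row 1 ← row 1 − (12/5)·(new row 5): 1 − (12/5)·0 = 1.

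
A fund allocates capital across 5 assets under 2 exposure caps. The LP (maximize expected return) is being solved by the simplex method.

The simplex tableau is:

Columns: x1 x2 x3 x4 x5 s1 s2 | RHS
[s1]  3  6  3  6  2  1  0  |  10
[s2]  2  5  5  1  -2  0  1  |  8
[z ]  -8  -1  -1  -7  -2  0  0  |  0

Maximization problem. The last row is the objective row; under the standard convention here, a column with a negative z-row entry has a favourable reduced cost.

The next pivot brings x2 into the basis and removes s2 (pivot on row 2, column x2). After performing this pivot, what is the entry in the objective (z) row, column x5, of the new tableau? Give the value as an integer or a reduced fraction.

-12/5

Pivot element is row 2, column x2: 5.
Normalize row 2: new (row 2, x5) = (-2)/5 = -2/5.
z-row ← z-row − (-1)·(new row 2): -2 − (-1)·(-2/5) = -12/5.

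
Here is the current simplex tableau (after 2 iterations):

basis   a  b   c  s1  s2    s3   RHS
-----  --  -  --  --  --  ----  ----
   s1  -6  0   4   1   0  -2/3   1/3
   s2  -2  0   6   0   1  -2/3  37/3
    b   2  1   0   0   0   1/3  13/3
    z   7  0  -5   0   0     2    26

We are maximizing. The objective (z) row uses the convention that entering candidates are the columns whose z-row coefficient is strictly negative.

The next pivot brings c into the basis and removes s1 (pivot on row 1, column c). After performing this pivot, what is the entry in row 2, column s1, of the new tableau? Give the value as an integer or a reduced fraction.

-3/2

Pivot element is row 1, column c: 4.
Normalize row 1: new (row 1, s1) = 1/4 = 1/4.
row 2 ← row 2 − 6·(new row 1): 0 − 6·(1/4) = -3/2.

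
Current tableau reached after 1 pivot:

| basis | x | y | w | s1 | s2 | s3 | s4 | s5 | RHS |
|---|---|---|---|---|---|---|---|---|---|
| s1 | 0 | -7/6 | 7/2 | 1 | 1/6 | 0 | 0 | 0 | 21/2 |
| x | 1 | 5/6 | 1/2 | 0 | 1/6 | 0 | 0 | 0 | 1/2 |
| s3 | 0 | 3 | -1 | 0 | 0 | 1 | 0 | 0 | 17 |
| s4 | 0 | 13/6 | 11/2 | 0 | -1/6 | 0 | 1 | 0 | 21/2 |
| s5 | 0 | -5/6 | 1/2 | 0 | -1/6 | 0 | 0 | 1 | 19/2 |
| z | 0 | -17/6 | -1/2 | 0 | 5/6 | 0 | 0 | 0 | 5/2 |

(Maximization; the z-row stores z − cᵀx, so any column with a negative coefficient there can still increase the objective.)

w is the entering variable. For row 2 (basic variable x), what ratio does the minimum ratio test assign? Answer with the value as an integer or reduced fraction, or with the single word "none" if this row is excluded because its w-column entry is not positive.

1

Ratio = RHS / (w entry) = (1/2) / (1/2) = 1.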